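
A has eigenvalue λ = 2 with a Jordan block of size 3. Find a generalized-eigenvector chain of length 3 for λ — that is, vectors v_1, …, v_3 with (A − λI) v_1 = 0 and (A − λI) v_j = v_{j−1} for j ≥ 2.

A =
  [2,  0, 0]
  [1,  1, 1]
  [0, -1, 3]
A Jordan chain for λ = 2 of length 3:
v_1 = (0, -1, -1)ᵀ
v_2 = (0, 1, 0)ᵀ
v_3 = (1, 0, 0)ᵀ

Let N = A − (2)·I. We want v_3 with N^3 v_3 = 0 but N^2 v_3 ≠ 0; then v_{j-1} := N · v_j for j = 3, …, 2.

Pick v_3 = (1, 0, 0)ᵀ.
Then v_2 = N · v_3 = (0, 1, 0)ᵀ.
Then v_1 = N · v_2 = (0, -1, -1)ᵀ.

Sanity check: (A − (2)·I) v_1 = (0, 0, 0)ᵀ = 0. ✓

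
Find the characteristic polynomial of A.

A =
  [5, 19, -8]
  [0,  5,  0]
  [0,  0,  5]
x^3 - 15*x^2 + 75*x - 125

Expanding det(x·I − A) (e.g. by cofactor expansion or by noting that A is similar to its Jordan form J, which has the same characteristic polynomial as A) gives
  χ_A(x) = x^3 - 15*x^2 + 75*x - 125
which factors as (x - 5)^3. The eigenvalues (with algebraic multiplicities) are λ = 5 with multiplicity 3.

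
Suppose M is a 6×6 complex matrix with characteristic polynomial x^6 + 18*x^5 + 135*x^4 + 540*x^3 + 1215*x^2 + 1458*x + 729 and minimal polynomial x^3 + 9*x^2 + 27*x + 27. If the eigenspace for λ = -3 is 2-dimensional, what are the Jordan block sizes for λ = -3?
Block sizes for λ = -3: [3, 3]

Step 1 — from the characteristic polynomial, algebraic multiplicity of λ = -3 is 6. From dim ker(M − (-3)·I) = 2, there are exactly 2 Jordan blocks for λ = -3.
Step 2 — from the minimal polynomial, the factor (x + 3)^3 tells us the largest block for λ = -3 has size 3.
Step 3 — with total size 6, 2 blocks, and largest block 3, the block sizes (in nonincreasing order) are [3, 3].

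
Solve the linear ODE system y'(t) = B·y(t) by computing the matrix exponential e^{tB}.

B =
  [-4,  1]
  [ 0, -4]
e^{tB} =
  [exp(-4*t), t*exp(-4*t)]
  [0, exp(-4*t)]

Strategy: write B = P · J · P⁻¹ where J is a Jordan canonical form, so e^{tB} = P · e^{tJ} · P⁻¹, and e^{tJ} can be computed block-by-block.

B has Jordan form
J =
  [-4,  1]
  [ 0, -4]
(up to reordering of blocks).

Per-block formulas:
  For a 2×2 Jordan block J_2(-4): exp(t · J_2(-4)) = e^(-4t)·(I + t·N), where N is the 2×2 nilpotent shift.

After assembling e^{tJ} and conjugating by P, we get:

e^{tB} =
  [exp(-4*t), t*exp(-4*t)]
  [0, exp(-4*t)]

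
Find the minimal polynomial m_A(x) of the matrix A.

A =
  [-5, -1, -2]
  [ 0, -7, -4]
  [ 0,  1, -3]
x^2 + 10*x + 25

The characteristic polynomial is χ_A(x) = (x + 5)^3, so the eigenvalues are known. The minimal polynomial is
  m_A(x) = Π_λ (x − λ)^{k_λ}
where k_λ is the size of the *largest* Jordan block for λ (equivalently, the smallest k with (A − λI)^k v = 0 for every generalised eigenvector v of λ).

  λ = -5: largest Jordan block has size 2, contributing (x + 5)^2

So m_A(x) = (x + 5)^2 = x^2 + 10*x + 25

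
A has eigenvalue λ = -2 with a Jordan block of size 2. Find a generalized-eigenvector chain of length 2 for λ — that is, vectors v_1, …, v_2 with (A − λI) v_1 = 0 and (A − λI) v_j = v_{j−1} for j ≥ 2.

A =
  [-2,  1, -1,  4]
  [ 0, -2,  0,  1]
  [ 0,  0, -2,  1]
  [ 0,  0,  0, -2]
A Jordan chain for λ = -2 of length 2:
v_1 = (1, 0, 0, 0)ᵀ
v_2 = (0, 1, 0, 0)ᵀ

Let N = A − (-2)·I. We want v_2 with N^2 v_2 = 0 but N^1 v_2 ≠ 0; then v_{j-1} := N · v_j for j = 2, …, 2.

Pick v_2 = (0, 1, 0, 0)ᵀ.
Then v_1 = N · v_2 = (1, 0, 0, 0)ᵀ.

Sanity check: (A − (-2)·I) v_1 = (0, 0, 0, 0)ᵀ = 0. ✓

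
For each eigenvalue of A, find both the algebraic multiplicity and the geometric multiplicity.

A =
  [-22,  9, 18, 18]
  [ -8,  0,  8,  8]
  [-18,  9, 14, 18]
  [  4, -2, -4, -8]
λ = -4: alg = 4, geom = 3

Step 1 — factor the characteristic polynomial to read off the algebraic multiplicities:
  χ_A(x) = (x + 4)^4

Step 2 — compute geometric multiplicities via the rank-nullity identity g(λ) = n − rank(A − λI):
  rank(A − (-4)·I) = 1, so dim ker(A − (-4)·I) = n − 1 = 3

Summary:
  λ = -4: algebraic multiplicity = 4, geometric multiplicity = 3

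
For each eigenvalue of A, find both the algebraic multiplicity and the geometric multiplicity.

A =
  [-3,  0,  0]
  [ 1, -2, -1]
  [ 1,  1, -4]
λ = -3: alg = 3, geom = 2

Step 1 — factor the characteristic polynomial to read off the algebraic multiplicities:
  χ_A(x) = (x + 3)^3

Step 2 — compute geometric multiplicities via the rank-nullity identity g(λ) = n − rank(A − λI):
  rank(A − (-3)·I) = 1, so dim ker(A − (-3)·I) = n − 1 = 2

Summary:
  λ = -3: algebraic multiplicity = 3, geometric multiplicity = 2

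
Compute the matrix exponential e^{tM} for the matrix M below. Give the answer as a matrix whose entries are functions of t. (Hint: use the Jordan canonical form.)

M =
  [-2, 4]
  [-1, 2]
e^{tM} =
  [1 - 2*t, 4*t]
  [-t, 2*t + 1]

Strategy: write M = P · J · P⁻¹ where J is a Jordan canonical form, so e^{tM} = P · e^{tJ} · P⁻¹, and e^{tJ} can be computed block-by-block.

M has Jordan form
J =
  [0, 1]
  [0, 0]
(up to reordering of blocks).

Per-block formulas:
  For a 2×2 Jordan block J_2(0): exp(t · J_2(0)) = e^(0t)·(I + t·N), where N is the 2×2 nilpotent shift.

After assembling e^{tJ} and conjugating by P, we get:

e^{tM} =
  [1 - 2*t, 4*t]
  [-t, 2*t + 1]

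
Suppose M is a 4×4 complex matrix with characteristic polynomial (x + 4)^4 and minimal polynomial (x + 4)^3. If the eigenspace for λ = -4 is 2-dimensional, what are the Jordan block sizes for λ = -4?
Block sizes for λ = -4: [3, 1]

Step 1 — from the characteristic polynomial, algebraic multiplicity of λ = -4 is 4. From dim ker(M − (-4)·I) = 2, there are exactly 2 Jordan blocks for λ = -4.
Step 2 — from the minimal polynomial, the factor (x + 4)^3 tells us the largest block for λ = -4 has size 3.
Step 3 — with total size 4, 2 blocks, and largest block 3, the block sizes (in nonincreasing order) are [3, 1].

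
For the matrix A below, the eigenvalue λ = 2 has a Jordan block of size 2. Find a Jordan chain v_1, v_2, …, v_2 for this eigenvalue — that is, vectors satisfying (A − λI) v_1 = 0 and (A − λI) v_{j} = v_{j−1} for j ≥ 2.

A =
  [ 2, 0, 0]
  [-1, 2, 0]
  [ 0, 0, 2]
A Jordan chain for λ = 2 of length 2:
v_1 = (0, -1, 0)ᵀ
v_2 = (1, 0, 0)ᵀ

Let N = A − (2)·I. We want v_2 with N^2 v_2 = 0 but N^1 v_2 ≠ 0; then v_{j-1} := N · v_j for j = 2, …, 2.

Pick v_2 = (1, 0, 0)ᵀ.
Then v_1 = N · v_2 = (0, -1, 0)ᵀ.

Sanity check: (A − (2)·I) v_1 = (0, 0, 0)ᵀ = 0. ✓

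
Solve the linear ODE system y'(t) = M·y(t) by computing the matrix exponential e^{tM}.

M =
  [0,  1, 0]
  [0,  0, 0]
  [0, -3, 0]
e^{tM} =
  [1, t, 0]
  [0, 1, 0]
  [0, -3*t, 1]

Strategy: write M = P · J · P⁻¹ where J is a Jordan canonical form, so e^{tM} = P · e^{tJ} · P⁻¹, and e^{tJ} can be computed block-by-block.

M has Jordan form
J =
  [0, 1, 0]
  [0, 0, 0]
  [0, 0, 0]
(up to reordering of blocks).

Per-block formulas:
  For a 2×2 Jordan block J_2(0): exp(t · J_2(0)) = e^(0t)·(I + t·N), where N is the 2×2 nilpotent shift.
  For a 1×1 block at λ = 0: exp(t · [0]) = [e^(0t)].

After assembling e^{tJ} and conjugating by P, we get:

e^{tM} =
  [1, t, 0]
  [0, 1, 0]
  [0, -3*t, 1]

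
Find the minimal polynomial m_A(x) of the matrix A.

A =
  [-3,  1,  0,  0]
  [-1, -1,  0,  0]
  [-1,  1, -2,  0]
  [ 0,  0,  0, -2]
x^2 + 4*x + 4

The characteristic polynomial is χ_A(x) = (x + 2)^4, so the eigenvalues are known. The minimal polynomial is
  m_A(x) = Π_λ (x − λ)^{k_λ}
where k_λ is the size of the *largest* Jordan block for λ (equivalently, the smallest k with (A − λI)^k v = 0 for every generalised eigenvector v of λ).

  λ = -2: largest Jordan block has size 2, contributing (x + 2)^2

So m_A(x) = (x + 2)^2 = x^2 + 4*x + 4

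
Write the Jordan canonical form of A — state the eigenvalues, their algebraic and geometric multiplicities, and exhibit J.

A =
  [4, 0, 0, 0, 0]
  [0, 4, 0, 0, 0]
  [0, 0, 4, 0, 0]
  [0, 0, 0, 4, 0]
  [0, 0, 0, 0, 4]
J_1(4) ⊕ J_1(4) ⊕ J_1(4) ⊕ J_1(4) ⊕ J_1(4)

The characteristic polynomial is
  det(x·I − A) = x^5 - 20*x^4 + 160*x^3 - 640*x^2 + 1280*x - 1024 = (x - 4)^5

Eigenvalues and multiplicities (the geometric multiplicity of λ is n − rank(A − λI), which equals the number of Jordan blocks for λ):
  λ = 4: algebraic multiplicity = 5, geometric multiplicity = 5

Determining the block sizes for each eigenvalue:
  λ = 4: gm = am = 5, so every block has size 1 → block sizes [1, 1, 1, 1, 1]

Assembling the blocks gives a Jordan form
J =
  [4, 0, 0, 0, 0]
  [0, 4, 0, 0, 0]
  [0, 0, 4, 0, 0]
  [0, 0, 0, 4, 0]
  [0, 0, 0, 0, 4]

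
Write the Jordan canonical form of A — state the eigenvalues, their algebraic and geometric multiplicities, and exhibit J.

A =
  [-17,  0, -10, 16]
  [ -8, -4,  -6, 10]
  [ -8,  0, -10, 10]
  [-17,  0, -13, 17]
J_1(-4) ⊕ J_1(-4) ⊕ J_2(-3)

The characteristic polynomial is
  det(x·I − A) = x^4 + 14*x^3 + 73*x^2 + 168*x + 144 = (x + 3)^2*(x + 4)^2

Eigenvalues and multiplicities (the geometric multiplicity of λ is n − rank(A − λI), which equals the number of Jordan blocks for λ):
  λ = -4: algebraic multiplicity = 2, geometric multiplicity = 2
  λ = -3: algebraic multiplicity = 2, geometric multiplicity = 1

Determining the block sizes for each eigenvalue:
  λ = -4: gm = am = 2, so every block has size 1 → block sizes [1, 1]
  λ = -3: one block (gm = 1), so the single block has size am = 2 → block sizes [2]

Assembling the blocks gives a Jordan form
J =
  [-4,  0,  0,  0]
  [ 0, -4,  0,  0]
  [ 0,  0, -3,  1]
  [ 0,  0,  0, -3]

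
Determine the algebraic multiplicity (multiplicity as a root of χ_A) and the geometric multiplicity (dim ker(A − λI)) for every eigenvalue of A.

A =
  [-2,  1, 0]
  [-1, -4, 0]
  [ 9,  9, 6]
λ = -3: alg = 2, geom = 1; λ = 6: alg = 1, geom = 1

Step 1 — factor the characteristic polynomial to read off the algebraic multiplicities:
  χ_A(x) = (x - 6)*(x + 3)^2

Step 2 — compute geometric multiplicities via the rank-nullity identity g(λ) = n − rank(A − λI):
  rank(A − (-3)·I) = 2, so dim ker(A − (-3)·I) = n − 2 = 1
  rank(A − (6)·I) = 2, so dim ker(A − (6)·I) = n − 2 = 1

Summary:
  λ = -3: algebraic multiplicity = 2, geometric multiplicity = 1
  λ = 6: algebraic multiplicity = 1, geometric multiplicity = 1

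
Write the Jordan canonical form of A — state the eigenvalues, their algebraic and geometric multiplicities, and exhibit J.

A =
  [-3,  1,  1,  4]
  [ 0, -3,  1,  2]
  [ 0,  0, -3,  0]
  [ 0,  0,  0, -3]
J_3(-3) ⊕ J_1(-3)

The characteristic polynomial is
  det(x·I − A) = x^4 + 12*x^3 + 54*x^2 + 108*x + 81 = (x + 3)^4

Eigenvalues and multiplicities (the geometric multiplicity of λ is n − rank(A − λI), which equals the number of Jordan blocks for λ):
  λ = -3: algebraic multiplicity = 4, geometric multiplicity = 2

Determining the block sizes for each eigenvalue:
  λ = -3: with am = 4 and gm = 2, the partition is not yet determined (e.g. several partitions of 4 into 2 parts exist). Let N = A − (-3)·I. Computing rank(N^1) = 2, rank(N^2) = 1, rank(N^3) = 0; the number of blocks of size ≥ j is rank(N^{j−1}) − rank(N^j), giving [2, 1, 1]. So we have 1 block(s) of size 3, 1 block(s) of size 1 → block sizes [3, 1]

Assembling the blocks gives a Jordan form
J =
  [-3,  1,  0,  0]
  [ 0, -3,  1,  0]
  [ 0,  0, -3,  0]
  [ 0,  0,  0, -3]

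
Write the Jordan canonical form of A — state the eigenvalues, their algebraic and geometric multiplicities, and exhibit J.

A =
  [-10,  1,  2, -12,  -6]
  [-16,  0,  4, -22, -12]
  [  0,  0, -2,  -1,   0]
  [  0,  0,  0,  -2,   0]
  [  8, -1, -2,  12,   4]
J_2(-2) ⊕ J_2(-2) ⊕ J_1(-2)

The characteristic polynomial is
  det(x·I − A) = x^5 + 10*x^4 + 40*x^3 + 80*x^2 + 80*x + 32 = (x + 2)^5

Eigenvalues and multiplicities (the geometric multiplicity of λ is n − rank(A − λI), which equals the number of Jordan blocks for λ):
  λ = -2: algebraic multiplicity = 5, geometric multiplicity = 3

Determining the block sizes for each eigenvalue:
  λ = -2: with am = 5 and gm = 3, the partition is not yet determined (e.g. several partitions of 5 into 3 parts exist). Let N = A − (-2)·I. Computing rank(N^1) = 2, rank(N^2) = 0; the number of blocks of size ≥ j is rank(N^{j−1}) − rank(N^j), giving [3, 2]. So we have 2 block(s) of size 2, 1 block(s) of size 1 → block sizes [2, 2, 1]

Assembling the blocks gives a Jordan form
J =
  [-2,  1,  0,  0,  0]
  [ 0, -2,  0,  0,  0]
  [ 0,  0, -2,  1,  0]
  [ 0,  0,  0, -2,  0]
  [ 0,  0,  0,  0, -2]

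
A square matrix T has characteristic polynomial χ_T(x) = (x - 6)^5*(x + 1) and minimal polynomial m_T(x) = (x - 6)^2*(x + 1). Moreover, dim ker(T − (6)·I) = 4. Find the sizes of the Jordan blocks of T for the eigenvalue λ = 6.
Block sizes for λ = 6: [2, 1, 1, 1]

Step 1 — from the characteristic polynomial, algebraic multiplicity of λ = 6 is 5. From dim ker(T − (6)·I) = 4, there are exactly 4 Jordan blocks for λ = 6.
Step 2 — from the minimal polynomial, the factor (x − 6)^2 tells us the largest block for λ = 6 has size 2.
Step 3 — with total size 5, 4 blocks, and largest block 2, the block sizes (in nonincreasing order) are [2, 1, 1, 1].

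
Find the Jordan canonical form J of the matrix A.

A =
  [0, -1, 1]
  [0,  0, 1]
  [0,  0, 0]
J_3(0)

The characteristic polynomial is
  det(x·I − A) = x^3

Eigenvalues and multiplicities (the geometric multiplicity of λ is n − rank(A − λI), which equals the number of Jordan blocks for λ):
  λ = 0: algebraic multiplicity = 3, geometric multiplicity = 1

Determining the block sizes for each eigenvalue:
  λ = 0: one block (gm = 1), so the single block has size am = 3 → block sizes [3]

Assembling the blocks gives a Jordan form
J =
  [0, 1, 0]
  [0, 0, 1]
  [0, 0, 0]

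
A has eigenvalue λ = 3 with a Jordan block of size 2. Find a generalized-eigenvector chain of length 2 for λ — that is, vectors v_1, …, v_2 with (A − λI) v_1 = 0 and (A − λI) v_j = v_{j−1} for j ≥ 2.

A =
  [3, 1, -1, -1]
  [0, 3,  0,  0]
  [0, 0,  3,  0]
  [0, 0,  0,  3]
A Jordan chain for λ = 3 of length 2:
v_1 = (1, 0, 0, 0)ᵀ
v_2 = (0, 1, 0, 0)ᵀ

Let N = A − (3)·I. We want v_2 with N^2 v_2 = 0 but N^1 v_2 ≠ 0; then v_{j-1} := N · v_j for j = 2, …, 2.

Pick v_2 = (0, 1, 0, 0)ᵀ.
Then v_1 = N · v_2 = (1, 0, 0, 0)ᵀ.

Sanity check: (A − (3)·I) v_1 = (0, 0, 0, 0)ᵀ = 0. ✓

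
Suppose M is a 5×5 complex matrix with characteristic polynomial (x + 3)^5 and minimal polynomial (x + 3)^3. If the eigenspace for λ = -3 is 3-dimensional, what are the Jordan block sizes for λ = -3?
Block sizes for λ = -3: [3, 1, 1]

Step 1 — from the characteristic polynomial, algebraic multiplicity of λ = -3 is 5. From dim ker(M − (-3)·I) = 3, there are exactly 3 Jordan blocks for λ = -3.
Step 2 — from the minimal polynomial, the factor (x + 3)^3 tells us the largest block for λ = -3 has size 3.
Step 3 — with total size 5, 3 blocks, and largest block 3, the block sizes (in nonincreasing order) are [3, 1, 1].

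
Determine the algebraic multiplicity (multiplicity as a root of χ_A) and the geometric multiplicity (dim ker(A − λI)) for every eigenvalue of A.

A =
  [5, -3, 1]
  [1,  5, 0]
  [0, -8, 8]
λ = 6: alg = 3, geom = 1

Step 1 — factor the characteristic polynomial to read off the algebraic multiplicities:
  χ_A(x) = (x - 6)^3

Step 2 — compute geometric multiplicities via the rank-nullity identity g(λ) = n − rank(A − λI):
  rank(A − (6)·I) = 2, so dim ker(A − (6)·I) = n − 2 = 1

Summary:
  λ = 6: algebraic multiplicity = 3, geometric multiplicity = 1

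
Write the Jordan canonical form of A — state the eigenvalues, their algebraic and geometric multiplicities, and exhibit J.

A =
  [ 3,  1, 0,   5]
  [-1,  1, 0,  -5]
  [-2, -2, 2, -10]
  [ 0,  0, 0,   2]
J_2(2) ⊕ J_1(2) ⊕ J_1(2)

The characteristic polynomial is
  det(x·I − A) = x^4 - 8*x^3 + 24*x^2 - 32*x + 16 = (x - 2)^4

Eigenvalues and multiplicities (the geometric multiplicity of λ is n − rank(A − λI), which equals the number of Jordan blocks for λ):
  λ = 2: algebraic multiplicity = 4, geometric multiplicity = 3

Determining the block sizes for each eigenvalue:
  λ = 2: 3 blocks summing to 4 forces exactly one block of size 2 and the rest size 1 → block sizes [2, 1, 1]

Assembling the blocks gives a Jordan form
J =
  [2, 1, 0, 0]
  [0, 2, 0, 0]
  [0, 0, 2, 0]
  [0, 0, 0, 2]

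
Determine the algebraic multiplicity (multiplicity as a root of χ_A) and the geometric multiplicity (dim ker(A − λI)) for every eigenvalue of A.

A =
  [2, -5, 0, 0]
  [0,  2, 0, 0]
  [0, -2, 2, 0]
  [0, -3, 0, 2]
λ = 2: alg = 4, geom = 3

Step 1 — factor the characteristic polynomial to read off the algebraic multiplicities:
  χ_A(x) = (x - 2)^4

Step 2 — compute geometric multiplicities via the rank-nullity identity g(λ) = n − rank(A − λI):
  rank(A − (2)·I) = 1, so dim ker(A − (2)·I) = n − 1 = 3

Summary:
  λ = 2: algebraic multiplicity = 4, geometric multiplicity = 3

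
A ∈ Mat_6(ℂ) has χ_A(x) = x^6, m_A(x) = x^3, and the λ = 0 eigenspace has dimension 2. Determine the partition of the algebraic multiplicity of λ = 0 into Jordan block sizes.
Block sizes for λ = 0: [3, 3]

Step 1 — from the characteristic polynomial, algebraic multiplicity of λ = 0 is 6. From dim ker(A − (0)·I) = 2, there are exactly 2 Jordan blocks for λ = 0.
Step 2 — from the minimal polynomial, the factor (x − 0)^3 tells us the largest block for λ = 0 has size 3.
Step 3 — with total size 6, 2 blocks, and largest block 3, the block sizes (in nonincreasing order) are [3, 3].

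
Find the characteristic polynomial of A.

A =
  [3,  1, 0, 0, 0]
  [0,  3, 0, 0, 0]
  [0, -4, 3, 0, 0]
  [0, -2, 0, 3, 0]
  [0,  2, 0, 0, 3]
x^5 - 15*x^4 + 90*x^3 - 270*x^2 + 405*x - 243

Expanding det(x·I − A) (e.g. by cofactor expansion or by noting that A is similar to its Jordan form J, which has the same characteristic polynomial as A) gives
  χ_A(x) = x^5 - 15*x^4 + 90*x^3 - 270*x^2 + 405*x - 243
which factors as (x - 3)^5. The eigenvalues (with algebraic multiplicities) are λ = 3 with multiplicity 5.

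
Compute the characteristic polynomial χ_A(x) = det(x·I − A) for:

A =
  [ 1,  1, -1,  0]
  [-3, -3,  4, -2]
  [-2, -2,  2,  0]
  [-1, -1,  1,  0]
x^4

Expanding det(x·I − A) (e.g. by cofactor expansion or by noting that A is similar to its Jordan form J, which has the same characteristic polynomial as A) gives
  χ_A(x) = x^4
which factors as x^4. The eigenvalues (with algebraic multiplicities) are λ = 0 with multiplicity 4.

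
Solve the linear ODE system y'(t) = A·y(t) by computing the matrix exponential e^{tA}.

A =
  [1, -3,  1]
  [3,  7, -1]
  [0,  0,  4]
e^{tA} =
  [-3*t*exp(4*t) + exp(4*t), -3*t*exp(4*t), t*exp(4*t)]
  [3*t*exp(4*t), 3*t*exp(4*t) + exp(4*t), -t*exp(4*t)]
  [0, 0, exp(4*t)]

Strategy: write A = P · J · P⁻¹ where J is a Jordan canonical form, so e^{tA} = P · e^{tJ} · P⁻¹, and e^{tJ} can be computed block-by-block.

A has Jordan form
J =
  [4, 1, 0]
  [0, 4, 0]
  [0, 0, 4]
(up to reordering of blocks).

Per-block formulas:
  For a 1×1 block at λ = 4: exp(t · [4]) = [e^(4t)].
  For a 2×2 Jordan block J_2(4): exp(t · J_2(4)) = e^(4t)·(I + t·N), where N is the 2×2 nilpotent shift.

After assembling e^{tJ} and conjugating by P, we get:

e^{tA} =
  [-3*t*exp(4*t) + exp(4*t), -3*t*exp(4*t), t*exp(4*t)]
  [3*t*exp(4*t), 3*t*exp(4*t) + exp(4*t), -t*exp(4*t)]
  [0, 0, exp(4*t)]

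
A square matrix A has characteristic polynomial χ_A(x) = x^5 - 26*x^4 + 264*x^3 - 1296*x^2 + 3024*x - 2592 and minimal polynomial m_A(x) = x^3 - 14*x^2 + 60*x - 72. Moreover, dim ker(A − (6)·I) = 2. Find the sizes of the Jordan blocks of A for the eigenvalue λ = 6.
Block sizes for λ = 6: [2, 2]

Step 1 — from the characteristic polynomial, algebraic multiplicity of λ = 6 is 4. From dim ker(A − (6)·I) = 2, there are exactly 2 Jordan blocks for λ = 6.
Step 2 — from the minimal polynomial, the factor (x − 6)^2 tells us the largest block for λ = 6 has size 2.
Step 3 — with total size 4, 2 blocks, and largest block 2, the block sizes (in nonincreasing order) are [2, 2].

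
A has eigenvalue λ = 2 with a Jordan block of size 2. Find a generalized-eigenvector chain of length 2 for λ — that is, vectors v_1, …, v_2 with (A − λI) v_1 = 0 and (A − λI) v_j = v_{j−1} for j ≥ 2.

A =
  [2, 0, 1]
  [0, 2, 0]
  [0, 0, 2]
A Jordan chain for λ = 2 of length 2:
v_1 = (1, 0, 0)ᵀ
v_2 = (0, 0, 1)ᵀ

Let N = A − (2)·I. We want v_2 with N^2 v_2 = 0 but N^1 v_2 ≠ 0; then v_{j-1} := N · v_j for j = 2, …, 2.

Pick v_2 = (0, 0, 1)ᵀ.
Then v_1 = N · v_2 = (1, 0, 0)ᵀ.

Sanity check: (A − (2)·I) v_1 = (0, 0, 0)ᵀ = 0. ✓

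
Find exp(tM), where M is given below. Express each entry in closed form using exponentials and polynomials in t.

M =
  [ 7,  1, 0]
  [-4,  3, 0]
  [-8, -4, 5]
e^{tM} =
  [2*t*exp(5*t) + exp(5*t), t*exp(5*t), 0]
  [-4*t*exp(5*t), -2*t*exp(5*t) + exp(5*t), 0]
  [-8*t*exp(5*t), -4*t*exp(5*t), exp(5*t)]

Strategy: write M = P · J · P⁻¹ where J is a Jordan canonical form, so e^{tM} = P · e^{tJ} · P⁻¹, and e^{tJ} can be computed block-by-block.

M has Jordan form
J =
  [5, 1, 0]
  [0, 5, 0]
  [0, 0, 5]
(up to reordering of blocks).

Per-block formulas:
  For a 2×2 Jordan block J_2(5): exp(t · J_2(5)) = e^(5t)·(I + t·N), where N is the 2×2 nilpotent shift.
  For a 1×1 block at λ = 5: exp(t · [5]) = [e^(5t)].

After assembling e^{tJ} and conjugating by P, we get:

e^{tM} =
  [2*t*exp(5*t) + exp(5*t), t*exp(5*t), 0]
  [-4*t*exp(5*t), -2*t*exp(5*t) + exp(5*t), 0]
  [-8*t*exp(5*t), -4*t*exp(5*t), exp(5*t)]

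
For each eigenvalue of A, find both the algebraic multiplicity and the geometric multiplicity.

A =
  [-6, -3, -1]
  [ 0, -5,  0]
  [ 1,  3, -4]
λ = -5: alg = 3, geom = 2

Step 1 — factor the characteristic polynomial to read off the algebraic multiplicities:
  χ_A(x) = (x + 5)^3

Step 2 — compute geometric multiplicities via the rank-nullity identity g(λ) = n − rank(A − λI):
  rank(A − (-5)·I) = 1, so dim ker(A − (-5)·I) = n − 1 = 2

Summary:
  λ = -5: algebraic multiplicity = 3, geometric multiplicity = 2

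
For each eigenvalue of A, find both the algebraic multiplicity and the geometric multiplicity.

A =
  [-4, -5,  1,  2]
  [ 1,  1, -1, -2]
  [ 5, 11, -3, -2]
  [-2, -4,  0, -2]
λ = -2: alg = 4, geom = 2

Step 1 — factor the characteristic polynomial to read off the algebraic multiplicities:
  χ_A(x) = (x + 2)^4

Step 2 — compute geometric multiplicities via the rank-nullity identity g(λ) = n − rank(A − λI):
  rank(A − (-2)·I) = 2, so dim ker(A − (-2)·I) = n − 2 = 2

Summary:
  λ = -2: algebraic multiplicity = 4, geometric multiplicity = 2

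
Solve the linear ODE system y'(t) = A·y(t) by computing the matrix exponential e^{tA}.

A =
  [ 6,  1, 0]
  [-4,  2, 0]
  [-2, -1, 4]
e^{tA} =
  [2*t*exp(4*t) + exp(4*t), t*exp(4*t), 0]
  [-4*t*exp(4*t), -2*t*exp(4*t) + exp(4*t), 0]
  [-2*t*exp(4*t), -t*exp(4*t), exp(4*t)]

Strategy: write A = P · J · P⁻¹ where J is a Jordan canonical form, so e^{tA} = P · e^{tJ} · P⁻¹, and e^{tJ} can be computed block-by-block.

A has Jordan form
J =
  [4, 1, 0]
  [0, 4, 0]
  [0, 0, 4]
(up to reordering of blocks).

Per-block formulas:
  For a 1×1 block at λ = 4: exp(t · [4]) = [e^(4t)].
  For a 2×2 Jordan block J_2(4): exp(t · J_2(4)) = e^(4t)·(I + t·N), where N is the 2×2 nilpotent shift.

After assembling e^{tJ} and conjugating by P, we get:

e^{tA} =
  [2*t*exp(4*t) + exp(4*t), t*exp(4*t), 0]
  [-4*t*exp(4*t), -2*t*exp(4*t) + exp(4*t), 0]
  [-2*t*exp(4*t), -t*exp(4*t), exp(4*t)]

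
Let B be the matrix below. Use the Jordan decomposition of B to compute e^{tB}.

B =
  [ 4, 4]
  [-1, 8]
e^{tB} =
  [-2*t*exp(6*t) + exp(6*t), 4*t*exp(6*t)]
  [-t*exp(6*t), 2*t*exp(6*t) + exp(6*t)]

Strategy: write B = P · J · P⁻¹ where J is a Jordan canonical form, so e^{tB} = P · e^{tJ} · P⁻¹, and e^{tJ} can be computed block-by-block.

B has Jordan form
J =
  [6, 1]
  [0, 6]
(up to reordering of blocks).

Per-block formulas:
  For a 2×2 Jordan block J_2(6): exp(t · J_2(6)) = e^(6t)·(I + t·N), where N is the 2×2 nilpotent shift.

After assembling e^{tJ} and conjugating by P, we get:

e^{tB} =
  [-2*t*exp(6*t) + exp(6*t), 4*t*exp(6*t)]
  [-t*exp(6*t), 2*t*exp(6*t) + exp(6*t)]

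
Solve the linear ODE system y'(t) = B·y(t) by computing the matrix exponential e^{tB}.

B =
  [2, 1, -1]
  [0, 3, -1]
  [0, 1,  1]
e^{tB} =
  [exp(2*t), t*exp(2*t), -t*exp(2*t)]
  [0, t*exp(2*t) + exp(2*t), -t*exp(2*t)]
  [0, t*exp(2*t), -t*exp(2*t) + exp(2*t)]

Strategy: write B = P · J · P⁻¹ where J is a Jordan canonical form, so e^{tB} = P · e^{tJ} · P⁻¹, and e^{tJ} can be computed block-by-block.

B has Jordan form
J =
  [2, 1, 0]
  [0, 2, 0]
  [0, 0, 2]
(up to reordering of blocks).

Per-block formulas:
  For a 1×1 block at λ = 2: exp(t · [2]) = [e^(2t)].
  For a 2×2 Jordan block J_2(2): exp(t · J_2(2)) = e^(2t)·(I + t·N), where N is the 2×2 nilpotent shift.

After assembling e^{tJ} and conjugating by P, we get:

e^{tB} =
  [exp(2*t), t*exp(2*t), -t*exp(2*t)]
  [0, t*exp(2*t) + exp(2*t), -t*exp(2*t)]
  [0, t*exp(2*t), -t*exp(2*t) + exp(2*t)]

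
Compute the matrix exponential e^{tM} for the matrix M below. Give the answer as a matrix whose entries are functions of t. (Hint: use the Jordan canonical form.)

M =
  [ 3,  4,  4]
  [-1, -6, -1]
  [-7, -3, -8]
e^{tM} =
  [2*exp(-t) - exp(-5*t), exp(-t) - exp(-5*t), exp(-t) - exp(-5*t)]
  [-t*exp(-5*t), -t*exp(-5*t) + exp(-5*t), -t*exp(-5*t)]
  [t*exp(-5*t) - 2*exp(-t) + 2*exp(-5*t), t*exp(-5*t) - exp(-t) + exp(-5*t), t*exp(-5*t) - exp(-t) + 2*exp(-5*t)]

Strategy: write M = P · J · P⁻¹ where J is a Jordan canonical form, so e^{tM} = P · e^{tJ} · P⁻¹, and e^{tJ} can be computed block-by-block.

M has Jordan form
J =
  [-5,  1,  0]
  [ 0, -5,  0]
  [ 0,  0, -1]
(up to reordering of blocks).

Per-block formulas:
  For a 2×2 Jordan block J_2(-5): exp(t · J_2(-5)) = e^(-5t)·(I + t·N), where N is the 2×2 nilpotent shift.
  For a 1×1 block at λ = -1: exp(t · [-1]) = [e^(-1t)].

After assembling e^{tJ} and conjugating by P, we get:

e^{tM} =
  [2*exp(-t) - exp(-5*t), exp(-t) - exp(-5*t), exp(-t) - exp(-5*t)]
  [-t*exp(-5*t), -t*exp(-5*t) + exp(-5*t), -t*exp(-5*t)]
  [t*exp(-5*t) - 2*exp(-t) + 2*exp(-5*t), t*exp(-5*t) - exp(-t) + exp(-5*t), t*exp(-5*t) - exp(-t) + 2*exp(-5*t)]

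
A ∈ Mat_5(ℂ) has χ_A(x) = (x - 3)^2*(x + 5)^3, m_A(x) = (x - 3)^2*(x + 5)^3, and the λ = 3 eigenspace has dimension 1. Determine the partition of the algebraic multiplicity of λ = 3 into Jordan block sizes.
Block sizes for λ = 3: [2]

Step 1 — from the characteristic polynomial, algebraic multiplicity of λ = 3 is 2. From dim ker(A − (3)·I) = 1, there are exactly 1 Jordan blocks for λ = 3.
Step 2 — from the minimal polynomial, the factor (x − 3)^2 tells us the largest block for λ = 3 has size 2.
Step 3 — with total size 2, 1 blocks, and largest block 2, the block sizes (in nonincreasing order) are [2].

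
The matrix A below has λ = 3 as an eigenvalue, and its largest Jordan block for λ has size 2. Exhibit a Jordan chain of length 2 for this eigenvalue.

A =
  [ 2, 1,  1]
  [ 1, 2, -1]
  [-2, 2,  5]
A Jordan chain for λ = 3 of length 2:
v_1 = (-1, 1, -2)ᵀ
v_2 = (1, 0, 0)ᵀ

Let N = A − (3)·I. We want v_2 with N^2 v_2 = 0 but N^1 v_2 ≠ 0; then v_{j-1} := N · v_j for j = 2, …, 2.

Pick v_2 = (1, 0, 0)ᵀ.
Then v_1 = N · v_2 = (-1, 1, -2)ᵀ.

Sanity check: (A − (3)·I) v_1 = (0, 0, 0)ᵀ = 0. ✓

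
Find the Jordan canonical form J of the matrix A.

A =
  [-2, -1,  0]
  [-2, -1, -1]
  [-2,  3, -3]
J_3(-2)

The characteristic polynomial is
  det(x·I − A) = x^3 + 6*x^2 + 12*x + 8 = (x + 2)^3

Eigenvalues and multiplicities (the geometric multiplicity of λ is n − rank(A − λI), which equals the number of Jordan blocks for λ):
  λ = -2: algebraic multiplicity = 3, geometric multiplicity = 1

Determining the block sizes for each eigenvalue:
  λ = -2: one block (gm = 1), so the single block has size am = 3 → block sizes [3]

Assembling the blocks gives a Jordan form
J =
  [-2,  1,  0]
  [ 0, -2,  1]
  [ 0,  0, -2]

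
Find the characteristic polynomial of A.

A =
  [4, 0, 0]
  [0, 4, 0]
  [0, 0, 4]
x^3 - 12*x^2 + 48*x - 64

Expanding det(x·I − A) (e.g. by cofactor expansion or by noting that A is similar to its Jordan form J, which has the same characteristic polynomial as A) gives
  χ_A(x) = x^3 - 12*x^2 + 48*x - 64
which factors as (x - 4)^3. The eigenvalues (with algebraic multiplicities) are λ = 4 with multiplicity 3.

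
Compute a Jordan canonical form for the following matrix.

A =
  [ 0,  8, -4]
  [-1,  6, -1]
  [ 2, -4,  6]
J_2(4) ⊕ J_1(4)

The characteristic polynomial is
  det(x·I − A) = x^3 - 12*x^2 + 48*x - 64 = (x - 4)^3

Eigenvalues and multiplicities (the geometric multiplicity of λ is n − rank(A − λI), which equals the number of Jordan blocks for λ):
  λ = 4: algebraic multiplicity = 3, geometric multiplicity = 2

Determining the block sizes for each eigenvalue:
  λ = 4: 2 blocks summing to 3 forces exactly one block of size 2 and the rest size 1 → block sizes [2, 1]

Assembling the blocks gives a Jordan form
J =
  [4, 1, 0]
  [0, 4, 0]
  [0, 0, 4]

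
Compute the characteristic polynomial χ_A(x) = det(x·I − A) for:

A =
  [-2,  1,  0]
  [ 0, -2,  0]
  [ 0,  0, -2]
x^3 + 6*x^2 + 12*x + 8

Expanding det(x·I − A) (e.g. by cofactor expansion or by noting that A is similar to its Jordan form J, which has the same characteristic polynomial as A) gives
  χ_A(x) = x^3 + 6*x^2 + 12*x + 8
which factors as (x + 2)^3. The eigenvalues (with algebraic multiplicities) are λ = -2 with multiplicity 3.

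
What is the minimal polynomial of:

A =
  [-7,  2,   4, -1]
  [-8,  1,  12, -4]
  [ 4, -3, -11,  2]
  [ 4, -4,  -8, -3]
x^2 + 10*x + 25

The characteristic polynomial is χ_A(x) = (x + 5)^4, so the eigenvalues are known. The minimal polynomial is
  m_A(x) = Π_λ (x − λ)^{k_λ}
where k_λ is the size of the *largest* Jordan block for λ (equivalently, the smallest k with (A − λI)^k v = 0 for every generalised eigenvector v of λ).

  λ = -5: largest Jordan block has size 2, contributing (x + 5)^2

So m_A(x) = (x + 5)^2 = x^2 + 10*x + 25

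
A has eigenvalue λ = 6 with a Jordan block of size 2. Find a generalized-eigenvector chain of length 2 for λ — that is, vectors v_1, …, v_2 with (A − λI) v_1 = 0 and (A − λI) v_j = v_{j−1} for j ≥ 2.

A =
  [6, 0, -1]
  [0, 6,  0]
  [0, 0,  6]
A Jordan chain for λ = 6 of length 2:
v_1 = (-1, 0, 0)ᵀ
v_2 = (0, 0, 1)ᵀ

Let N = A − (6)·I. We want v_2 with N^2 v_2 = 0 but N^1 v_2 ≠ 0; then v_{j-1} := N · v_j for j = 2, …, 2.

Pick v_2 = (0, 0, 1)ᵀ.
Then v_1 = N · v_2 = (-1, 0, 0)ᵀ.

Sanity check: (A − (6)·I) v_1 = (0, 0, 0)ᵀ = 0. ✓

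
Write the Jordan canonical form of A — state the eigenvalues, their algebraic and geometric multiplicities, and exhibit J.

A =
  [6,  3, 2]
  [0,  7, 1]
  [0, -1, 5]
J_3(6)

The characteristic polynomial is
  det(x·I − A) = x^3 - 18*x^2 + 108*x - 216 = (x - 6)^3

Eigenvalues and multiplicities (the geometric multiplicity of λ is n − rank(A − λI), which equals the number of Jordan blocks for λ):
  λ = 6: algebraic multiplicity = 3, geometric multiplicity = 1

Determining the block sizes for each eigenvalue:
  λ = 6: one block (gm = 1), so the single block has size am = 3 → block sizes [3]

Assembling the blocks gives a Jordan form
J =
  [6, 1, 0]
  [0, 6, 1]
  [0, 0, 6]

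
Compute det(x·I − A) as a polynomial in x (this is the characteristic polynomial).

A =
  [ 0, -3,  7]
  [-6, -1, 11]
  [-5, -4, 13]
x^3 - 12*x^2 + 48*x - 64

Expanding det(x·I − A) (e.g. by cofactor expansion or by noting that A is similar to its Jordan form J, which has the same characteristic polynomial as A) gives
  χ_A(x) = x^3 - 12*x^2 + 48*x - 64
which factors as (x - 4)^3. The eigenvalues (with algebraic multiplicities) are λ = 4 with multiplicity 3.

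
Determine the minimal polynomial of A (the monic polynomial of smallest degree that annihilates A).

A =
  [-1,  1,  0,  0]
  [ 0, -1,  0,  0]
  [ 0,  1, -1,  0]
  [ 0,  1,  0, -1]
x^2 + 2*x + 1

The characteristic polynomial is χ_A(x) = (x + 1)^4, so the eigenvalues are known. The minimal polynomial is
  m_A(x) = Π_λ (x − λ)^{k_λ}
where k_λ is the size of the *largest* Jordan block for λ (equivalently, the smallest k with (A − λI)^k v = 0 for every generalised eigenvector v of λ).

  λ = -1: largest Jordan block has size 2, contributing (x + 1)^2

So m_A(x) = (x + 1)^2 = x^2 + 2*x + 1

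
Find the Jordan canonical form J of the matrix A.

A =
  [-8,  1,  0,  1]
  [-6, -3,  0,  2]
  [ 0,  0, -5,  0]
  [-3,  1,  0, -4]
J_2(-5) ⊕ J_1(-5) ⊕ J_1(-5)

The characteristic polynomial is
  det(x·I − A) = x^4 + 20*x^3 + 150*x^2 + 500*x + 625 = (x + 5)^4

Eigenvalues and multiplicities (the geometric multiplicity of λ is n − rank(A − λI), which equals the number of Jordan blocks for λ):
  λ = -5: algebraic multiplicity = 4, geometric multiplicity = 3

Determining the block sizes for each eigenvalue:
  λ = -5: 3 blocks summing to 4 forces exactly one block of size 2 and the rest size 1 → block sizes [2, 1, 1]

Assembling the blocks gives a Jordan form
J =
  [-5,  1,  0,  0]
  [ 0, -5,  0,  0]
  [ 0,  0, -5,  0]
  [ 0,  0,  0, -5]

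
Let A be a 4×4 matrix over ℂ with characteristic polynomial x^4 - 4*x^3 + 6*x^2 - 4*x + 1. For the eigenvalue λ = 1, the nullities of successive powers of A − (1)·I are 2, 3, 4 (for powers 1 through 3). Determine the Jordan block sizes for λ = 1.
Block sizes for λ = 1: [3, 1]

From the dimensions of kernels of powers, the number of Jordan blocks of size at least j is d_j − d_{j−1} where d_j = dim ker(N^j) (with d_0 = 0). Computing the differences gives [2, 1, 1].
The number of blocks of size exactly k is (#blocks of size ≥ k) − (#blocks of size ≥ k + 1), so the partition is: 1 block(s) of size 1, 1 block(s) of size 3.
In nonincreasing order the block sizes are [3, 1].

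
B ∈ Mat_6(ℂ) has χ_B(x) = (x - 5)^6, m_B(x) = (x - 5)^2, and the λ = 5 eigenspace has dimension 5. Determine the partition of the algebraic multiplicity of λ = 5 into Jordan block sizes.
Block sizes for λ = 5: [2, 1, 1, 1, 1]

Step 1 — from the characteristic polynomial, algebraic multiplicity of λ = 5 is 6. From dim ker(B − (5)·I) = 5, there are exactly 5 Jordan blocks for λ = 5.
Step 2 — from the minimal polynomial, the factor (x − 5)^2 tells us the largest block for λ = 5 has size 2.
Step 3 — with total size 6, 5 blocks, and largest block 2, the block sizes (in nonincreasing order) are [2, 1, 1, 1, 1].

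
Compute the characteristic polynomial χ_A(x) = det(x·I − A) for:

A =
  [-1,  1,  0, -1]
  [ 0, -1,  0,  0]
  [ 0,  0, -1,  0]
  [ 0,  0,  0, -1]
x^4 + 4*x^3 + 6*x^2 + 4*x + 1

Expanding det(x·I − A) (e.g. by cofactor expansion or by noting that A is similar to its Jordan form J, which has the same characteristic polynomial as A) gives
  χ_A(x) = x^4 + 4*x^3 + 6*x^2 + 4*x + 1
which factors as (x + 1)^4. The eigenvalues (with algebraic multiplicities) are λ = -1 with multiplicity 4.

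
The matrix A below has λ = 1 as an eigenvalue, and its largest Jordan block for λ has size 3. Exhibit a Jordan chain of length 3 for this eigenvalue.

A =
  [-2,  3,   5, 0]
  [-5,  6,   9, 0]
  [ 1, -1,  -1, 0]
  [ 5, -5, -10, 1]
A Jordan chain for λ = 1 of length 3:
v_1 = (-1, -1, 0, 0)ᵀ
v_2 = (-3, -5, 1, 5)ᵀ
v_3 = (1, 0, 0, 0)ᵀ

Let N = A − (1)·I. We want v_3 with N^3 v_3 = 0 but N^2 v_3 ≠ 0; then v_{j-1} := N · v_j for j = 3, …, 2.

Pick v_3 = (1, 0, 0, 0)ᵀ.
Then v_2 = N · v_3 = (-3, -5, 1, 5)ᵀ.
Then v_1 = N · v_2 = (-1, -1, 0, 0)ᵀ.

Sanity check: (A − (1)·I) v_1 = (0, 0, 0, 0)ᵀ = 0. ✓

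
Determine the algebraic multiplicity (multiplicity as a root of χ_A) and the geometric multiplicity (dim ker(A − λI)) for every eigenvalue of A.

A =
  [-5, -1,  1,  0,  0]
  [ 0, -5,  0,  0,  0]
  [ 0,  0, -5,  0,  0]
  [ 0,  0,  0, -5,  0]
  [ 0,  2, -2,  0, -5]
λ = -5: alg = 5, geom = 4

Step 1 — factor the characteristic polynomial to read off the algebraic multiplicities:
  χ_A(x) = (x + 5)^5

Step 2 — compute geometric multiplicities via the rank-nullity identity g(λ) = n − rank(A − λI):
  rank(A − (-5)·I) = 1, so dim ker(A − (-5)·I) = n − 1 = 4

Summary:
  λ = -5: algebraic multiplicity = 5, geometric multiplicity = 4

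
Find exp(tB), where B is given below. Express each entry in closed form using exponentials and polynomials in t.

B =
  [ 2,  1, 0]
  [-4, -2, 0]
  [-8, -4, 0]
e^{tB} =
  [2*t + 1, t, 0]
  [-4*t, 1 - 2*t, 0]
  [-8*t, -4*t, 1]

Strategy: write B = P · J · P⁻¹ where J is a Jordan canonical form, so e^{tB} = P · e^{tJ} · P⁻¹, and e^{tJ} can be computed block-by-block.

B has Jordan form
J =
  [0, 1, 0]
  [0, 0, 0]
  [0, 0, 0]
(up to reordering of blocks).

Per-block formulas:
  For a 2×2 Jordan block J_2(0): exp(t · J_2(0)) = e^(0t)·(I + t·N), where N is the 2×2 nilpotent shift.
  For a 1×1 block at λ = 0: exp(t · [0]) = [e^(0t)].

After assembling e^{tJ} and conjugating by P, we get:

e^{tB} =
  [2*t + 1, t, 0]
  [-4*t, 1 - 2*t, 0]
  [-8*t, -4*t, 1]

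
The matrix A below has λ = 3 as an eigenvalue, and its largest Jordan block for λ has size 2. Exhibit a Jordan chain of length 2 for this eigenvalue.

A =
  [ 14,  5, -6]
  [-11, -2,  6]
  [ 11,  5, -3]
A Jordan chain for λ = 3 of length 2:
v_1 = (11, -11, 11)ᵀ
v_2 = (1, 0, 0)ᵀ

Let N = A − (3)·I. We want v_2 with N^2 v_2 = 0 but N^1 v_2 ≠ 0; then v_{j-1} := N · v_j for j = 2, …, 2.

Pick v_2 = (1, 0, 0)ᵀ.
Then v_1 = N · v_2 = (11, -11, 11)ᵀ.

Sanity check: (A − (3)·I) v_1 = (0, 0, 0)ᵀ = 0. ✓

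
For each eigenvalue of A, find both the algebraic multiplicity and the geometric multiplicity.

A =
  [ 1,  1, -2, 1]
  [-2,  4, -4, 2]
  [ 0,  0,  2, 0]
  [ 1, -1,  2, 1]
λ = 2: alg = 4, geom = 3

Step 1 — factor the characteristic polynomial to read off the algebraic multiplicities:
  χ_A(x) = (x - 2)^4

Step 2 — compute geometric multiplicities via the rank-nullity identity g(λ) = n − rank(A − λI):
  rank(A − (2)·I) = 1, so dim ker(A − (2)·I) = n − 1 = 3

Summary:
  λ = 2: algebraic multiplicity = 4, geometric multiplicity = 3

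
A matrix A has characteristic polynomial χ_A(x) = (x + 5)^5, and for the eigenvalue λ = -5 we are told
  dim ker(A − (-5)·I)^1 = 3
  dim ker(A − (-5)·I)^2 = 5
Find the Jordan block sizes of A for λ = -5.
Block sizes for λ = -5: [2, 2, 1]

From the dimensions of kernels of powers, the number of Jordan blocks of size at least j is d_j − d_{j−1} where d_j = dim ker(N^j) (with d_0 = 0). Computing the differences gives [3, 2].
The number of blocks of size exactly k is (#blocks of size ≥ k) − (#blocks of size ≥ k + 1), so the partition is: 1 block(s) of size 1, 2 block(s) of size 2.
In nonincreasing order the block sizes are [2, 2, 1].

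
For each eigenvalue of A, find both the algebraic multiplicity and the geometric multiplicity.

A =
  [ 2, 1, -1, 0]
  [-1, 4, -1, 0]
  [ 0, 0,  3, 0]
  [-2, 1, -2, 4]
λ = 3: alg = 3, geom = 2; λ = 4: alg = 1, geom = 1

Step 1 — factor the characteristic polynomial to read off the algebraic multiplicities:
  χ_A(x) = (x - 4)*(x - 3)^3

Step 2 — compute geometric multiplicities via the rank-nullity identity g(λ) = n − rank(A − λI):
  rank(A − (3)·I) = 2, so dim ker(A − (3)·I) = n − 2 = 2
  rank(A − (4)·I) = 3, so dim ker(A − (4)·I) = n − 3 = 1

Summary:
  λ = 3: algebraic multiplicity = 3, geometric multiplicity = 2
  λ = 4: algebraic multiplicity = 1, geometric multiplicity = 1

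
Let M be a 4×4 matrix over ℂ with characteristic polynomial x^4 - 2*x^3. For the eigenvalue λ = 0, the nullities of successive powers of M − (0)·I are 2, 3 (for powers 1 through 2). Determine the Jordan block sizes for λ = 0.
Block sizes for λ = 0: [2, 1]

From the dimensions of kernels of powers, the number of Jordan blocks of size at least j is d_j − d_{j−1} where d_j = dim ker(N^j) (with d_0 = 0). Computing the differences gives [2, 1].
The number of blocks of size exactly k is (#blocks of size ≥ k) − (#blocks of size ≥ k + 1), so the partition is: 1 block(s) of size 1, 1 block(s) of size 2.
In nonincreasing order the block sizes are [2, 1].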